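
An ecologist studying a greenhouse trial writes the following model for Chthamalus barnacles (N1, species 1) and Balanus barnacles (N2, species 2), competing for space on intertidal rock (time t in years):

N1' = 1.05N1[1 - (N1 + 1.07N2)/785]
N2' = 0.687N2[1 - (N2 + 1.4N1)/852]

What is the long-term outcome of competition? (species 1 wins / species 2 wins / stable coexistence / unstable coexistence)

unstable coexistence (outcome depends on initial conditions)

Compare the nullcline intercepts: K1/α12 = 785/1.07 = 734 < K2 = 852; K2/α21 = 852/1.4 = 609 < K1 = 785.
Since both are reversed, neither can invade when rare; the interior point is a saddle.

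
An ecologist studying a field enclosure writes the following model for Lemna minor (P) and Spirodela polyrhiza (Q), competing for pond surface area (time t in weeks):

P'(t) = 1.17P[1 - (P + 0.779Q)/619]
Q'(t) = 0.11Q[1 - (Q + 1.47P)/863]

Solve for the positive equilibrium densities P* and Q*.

Setting both brackets to zero gives the nullclines P + 0.779Q = 619 and 1.47P + Q = 863.
Substituting Q = 863 - 1.47P into the first: P(1 - 0.779·1.47) = 619 - 0.779·863.
So P* = -53.3/-0.145 = 367, and then Q* = 863 - 1.47·367 = 323.

P* ≈ 367, Q* ≈ 323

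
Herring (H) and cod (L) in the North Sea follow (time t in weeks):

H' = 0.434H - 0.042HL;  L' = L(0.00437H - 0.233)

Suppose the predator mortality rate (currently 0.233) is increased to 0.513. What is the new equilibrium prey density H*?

At the interior fixed point, setting dL/dt = 0 with L > 0 fixes H* = (predator death rate)/(HL coefficient) — independent of the other coefficients.
With the change, H* = 0.513/0.00437 = 117; it rises from 53.3.

H* ≈ 117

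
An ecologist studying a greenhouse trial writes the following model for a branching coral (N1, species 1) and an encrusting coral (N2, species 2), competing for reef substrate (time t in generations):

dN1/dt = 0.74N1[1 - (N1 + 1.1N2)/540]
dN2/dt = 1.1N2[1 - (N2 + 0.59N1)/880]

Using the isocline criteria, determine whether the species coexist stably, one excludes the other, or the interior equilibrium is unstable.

species 2 excludes species 1

Compare the nullcline intercepts: K1/α12 = 540/1.1 = 491 < K2 = 880; K2/α21 = 880/0.59 = 1490 > K1 = 540.
Since the inequalities point opposite ways, species 2 can invade but species 1 cannot.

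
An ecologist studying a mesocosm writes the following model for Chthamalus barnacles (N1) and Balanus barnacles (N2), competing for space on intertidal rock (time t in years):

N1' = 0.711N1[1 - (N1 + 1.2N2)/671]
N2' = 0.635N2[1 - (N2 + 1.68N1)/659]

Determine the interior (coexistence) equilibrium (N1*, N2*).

N1* ≈ 118, N2* ≈ 461

Setting both brackets to zero gives the nullclines N1 + 1.2N2 = 671 and 1.68N1 + N2 = 659.
Substituting N2 = 659 - 1.68N1 into the first: N1(1 - 1.2·1.68) = 671 - 1.2·659.
So N1* = -120/-1.02 = 118, and then N2* = 659 - 1.68·118 = 461.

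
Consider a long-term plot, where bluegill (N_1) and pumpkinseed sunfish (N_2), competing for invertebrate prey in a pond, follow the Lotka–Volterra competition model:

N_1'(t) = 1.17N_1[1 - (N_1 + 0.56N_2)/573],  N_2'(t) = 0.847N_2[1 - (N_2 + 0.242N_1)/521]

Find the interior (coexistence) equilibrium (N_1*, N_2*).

Setting both brackets to zero gives the nullclines N_1 + 0.56N_2 = 573 and 0.242N_1 + N_2 = 521.
Substituting N_2 = 521 - 0.242N_1 into the first: N_1(1 - 0.56·0.242) = 573 - 0.56·521.
So N_1* = 281/0.864 = 325, and then N_2* = 521 - 0.242·325 = 442.

N_1* ≈ 325, N_2* ≈ 442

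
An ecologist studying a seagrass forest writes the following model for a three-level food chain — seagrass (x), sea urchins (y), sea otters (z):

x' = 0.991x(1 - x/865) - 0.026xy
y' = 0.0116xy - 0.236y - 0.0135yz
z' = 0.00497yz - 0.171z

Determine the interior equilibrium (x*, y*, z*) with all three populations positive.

x* ≈ 84.2, y* ≈ 34.4, z* ≈ 54.8

From dz/dt = 0: 0.00497y* = 0.171, so y* = 34.4.
From dx/dt = 0: 0.991(1 - x*/865) = 0.026·34.4, giving x* = 865·(1 - 0.903) = 84.2.
From dy/dt = 0: 0.0116·84.2 - 0.236 = 0.0135z*, so z* = 0.74/0.0135 = 54.8.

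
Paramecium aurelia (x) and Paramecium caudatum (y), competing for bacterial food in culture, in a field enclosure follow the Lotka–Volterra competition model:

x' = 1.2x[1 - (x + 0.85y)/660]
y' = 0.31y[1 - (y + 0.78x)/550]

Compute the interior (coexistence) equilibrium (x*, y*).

Setting both brackets to zero gives the nullclines x + 0.85y = 660 and 0.78x + y = 550.
Substituting y = 550 - 0.78x into the first: x(1 - 0.85·0.78) = 660 - 0.85·550.
So x* = 192/0.337 = 571, and then y* = 550 - 0.78·571 = 104.

x* ≈ 571, y* ≈ 104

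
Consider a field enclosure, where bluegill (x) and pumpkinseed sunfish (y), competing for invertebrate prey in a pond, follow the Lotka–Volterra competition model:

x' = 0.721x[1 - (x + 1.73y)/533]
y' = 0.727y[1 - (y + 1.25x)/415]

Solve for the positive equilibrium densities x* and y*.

x* ≈ 159, y* ≈ 216

Setting both brackets to zero gives the nullclines x + 1.73y = 533 and 1.25x + y = 415.
Substituting y = 415 - 1.25x into the first: x(1 - 1.73·1.25) = 533 - 1.73·415.
So x* = -185/-1.16 = 159, and then y* = 415 - 1.25·159 = 216.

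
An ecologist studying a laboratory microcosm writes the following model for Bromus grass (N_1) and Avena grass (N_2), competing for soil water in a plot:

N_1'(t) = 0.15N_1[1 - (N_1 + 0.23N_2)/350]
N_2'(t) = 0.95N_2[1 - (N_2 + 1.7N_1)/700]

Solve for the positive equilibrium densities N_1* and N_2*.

N_1* ≈ 310, N_2* ≈ 172

Setting both brackets to zero gives the nullclines N_1 + 0.23N_2 = 350 and 1.7N_1 + N_2 = 700.
Substituting N_2 = 700 - 1.7N_1 into the first: N_1(1 - 0.23·1.7) = 350 - 0.23·700.
So N_1* = 189/0.609 = 310, and then N_2* = 700 - 1.7·310 = 172.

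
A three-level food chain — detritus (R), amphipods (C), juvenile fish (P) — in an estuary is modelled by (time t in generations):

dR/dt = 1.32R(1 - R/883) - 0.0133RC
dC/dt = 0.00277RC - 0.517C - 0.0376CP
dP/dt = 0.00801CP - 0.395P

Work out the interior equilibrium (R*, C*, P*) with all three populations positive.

R* ≈ 444, C* ≈ 49.3, P* ≈ 19

From dP/dt = 0: 0.00801C* = 0.395, so C* = 49.3.
From dR/dt = 0: 1.32(1 - R*/883) = 0.0133·49.3, giving R* = 883·(1 - 0.497) = 444.
From dC/dt = 0: 0.00277·444 - 0.517 = 0.0376P*, so P* = 0.714/0.0376 = 19.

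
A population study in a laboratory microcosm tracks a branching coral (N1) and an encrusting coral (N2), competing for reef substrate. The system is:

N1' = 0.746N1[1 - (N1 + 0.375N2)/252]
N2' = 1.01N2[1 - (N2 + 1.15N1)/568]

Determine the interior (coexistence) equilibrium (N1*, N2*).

Setting both brackets to zero gives the nullclines N1 + 0.375N2 = 252 and 1.15N1 + N2 = 568.
Substituting N2 = 568 - 1.15N1 into the first: N1(1 - 0.375·1.15) = 252 - 0.375·568.
So N1* = 39/0.569 = 68.6, and then N2* = 568 - 1.15·68.6 = 489.

N1* ≈ 68.6, N2* ≈ 489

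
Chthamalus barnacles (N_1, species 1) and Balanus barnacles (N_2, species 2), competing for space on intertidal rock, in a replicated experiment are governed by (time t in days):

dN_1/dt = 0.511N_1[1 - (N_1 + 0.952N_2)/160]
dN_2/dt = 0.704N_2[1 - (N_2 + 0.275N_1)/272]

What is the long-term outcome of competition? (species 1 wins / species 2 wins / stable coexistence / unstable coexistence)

Compare the nullcline intercepts: K1/α12 = 160/0.952 = 168 < K2 = 272; K2/α21 = 272/0.275 = 989 > K1 = 160.
Since the inequalities point opposite ways, species 2 can invade but species 1 cannot.

species 2 excludes species 1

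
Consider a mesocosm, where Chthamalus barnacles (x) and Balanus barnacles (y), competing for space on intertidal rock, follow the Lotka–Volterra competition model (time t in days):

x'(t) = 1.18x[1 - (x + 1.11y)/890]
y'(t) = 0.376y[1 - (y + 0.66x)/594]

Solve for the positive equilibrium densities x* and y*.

Setting both brackets to zero gives the nullclines x + 1.11y = 890 and 0.66x + y = 594.
Substituting y = 594 - 0.66x into the first: x(1 - 1.11·0.66) = 890 - 1.11·594.
So x* = 231/0.267 = 863, and then y* = 594 - 0.66·863 = 24.7.

x* ≈ 863, y* ≈ 24.7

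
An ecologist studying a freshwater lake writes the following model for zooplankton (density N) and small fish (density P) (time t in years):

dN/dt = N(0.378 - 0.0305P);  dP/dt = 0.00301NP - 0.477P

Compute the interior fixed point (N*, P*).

Set dP/dt = 0 with P > 0: 0.00301N - 0.477 = 0, so N* = 0.477/0.00301 = 158.
Set dN/dt = 0 with N > 0: 0.378 - 0.0305P = 0, so P* = 0.378/0.0305 = 12.4.

N* ≈ 158, P* ≈ 12.4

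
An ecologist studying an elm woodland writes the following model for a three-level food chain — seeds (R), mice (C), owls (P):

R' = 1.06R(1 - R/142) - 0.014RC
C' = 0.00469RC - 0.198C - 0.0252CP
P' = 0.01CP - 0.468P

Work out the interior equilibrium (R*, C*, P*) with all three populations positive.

R* ≈ 54.2, C* ≈ 46.8, P* ≈ 2.24

From dP/dt = 0: 0.01C* = 0.468, so C* = 46.8.
From dR/dt = 0: 1.06(1 - R*/142) = 0.014·46.8, giving R* = 142·(1 - 0.618) = 54.2.
From dC/dt = 0: 0.00469·54.2 - 0.198 = 0.0252P*, so P* = 0.0563/0.0252 = 2.24.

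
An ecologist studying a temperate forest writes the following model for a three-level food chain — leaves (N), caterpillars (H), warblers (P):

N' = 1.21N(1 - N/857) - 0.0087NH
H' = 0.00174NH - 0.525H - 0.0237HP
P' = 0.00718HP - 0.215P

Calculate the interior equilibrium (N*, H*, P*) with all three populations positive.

From dP/dt = 0: 0.00718H* = 0.215, so H* = 29.9.
From dN/dt = 0: 1.21(1 - N*/857) = 0.0087·29.9, giving N* = 857·(1 - 0.215) = 672.
From dH/dt = 0: 0.00174·672 - 0.525 = 0.0237P*, so P* = 0.645/0.0237 = 27.2.

N* ≈ 672, H* ≈ 29.9, P* ≈ 27.2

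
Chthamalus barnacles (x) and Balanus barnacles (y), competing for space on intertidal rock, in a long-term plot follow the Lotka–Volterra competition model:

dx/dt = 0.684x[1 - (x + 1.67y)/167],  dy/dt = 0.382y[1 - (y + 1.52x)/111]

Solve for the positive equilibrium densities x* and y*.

x* ≈ 11.9, y* ≈ 92.8

Setting both brackets to zero gives the nullclines x + 1.67y = 167 and 1.52x + y = 111.
Substituting y = 111 - 1.52x into the first: x(1 - 1.67·1.52) = 167 - 1.67·111.
So x* = -18.4/-1.54 = 11.9, and then y* = 111 - 1.52·11.9 = 92.8.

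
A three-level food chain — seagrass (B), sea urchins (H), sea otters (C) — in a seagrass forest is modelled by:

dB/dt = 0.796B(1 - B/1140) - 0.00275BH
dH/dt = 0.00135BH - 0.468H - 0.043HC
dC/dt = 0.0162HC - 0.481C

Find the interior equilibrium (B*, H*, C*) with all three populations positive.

From dC/dt = 0: 0.0162H* = 0.481, so H* = 29.7.
From dB/dt = 0: 0.796(1 - B*/1140) = 0.00275·29.7, giving B* = 1140·(1 - 0.103) = 1020.
From dH/dt = 0: 0.00135·1020 - 0.468 = 0.043C*, so C* = 0.913/0.043 = 21.2.

B* ≈ 1020, H* ≈ 29.7, C* ≈ 21.2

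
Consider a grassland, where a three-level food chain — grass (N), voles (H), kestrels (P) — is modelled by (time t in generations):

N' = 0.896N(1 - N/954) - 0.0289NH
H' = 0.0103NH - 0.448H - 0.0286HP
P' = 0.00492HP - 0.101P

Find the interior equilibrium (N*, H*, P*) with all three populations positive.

N* ≈ 322, H* ≈ 20.5, P* ≈ 100

From dP/dt = 0: 0.00492H* = 0.101, so H* = 20.5.
From dN/dt = 0: 0.896(1 - N*/954) = 0.0289·20.5, giving N* = 954·(1 - 0.662) = 322.
From dH/dt = 0: 0.0103·322 - 0.448 = 0.0286P*, so P* = 2.87/0.0286 = 100.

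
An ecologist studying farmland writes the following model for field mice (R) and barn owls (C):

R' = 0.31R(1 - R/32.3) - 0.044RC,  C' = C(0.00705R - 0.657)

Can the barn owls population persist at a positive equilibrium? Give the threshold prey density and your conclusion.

Threshold R = 93.2; K < 93.2, so no, the predator goes extinct.

The predator equation gives dC/dt > 0 only when R > 0.657/0.00705 = 93.2.
Without the predator, R → K = 32.3. Since 32.3 < 93.2, the predator cannot invade.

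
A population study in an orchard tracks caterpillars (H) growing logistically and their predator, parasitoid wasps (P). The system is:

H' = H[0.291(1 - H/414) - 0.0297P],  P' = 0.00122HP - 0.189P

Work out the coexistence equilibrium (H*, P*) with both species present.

From dP/dt = 0 with P > 0: 0.00122H* = 0.189, so H* = 155.
Substitute into dH/dt = 0: 0.291(1 - 155/414) = 0.0297P*.
The bracket is 0.626, giving P* = 0.182/0.0297 = 6.13.

H* ≈ 155, P* ≈ 6.13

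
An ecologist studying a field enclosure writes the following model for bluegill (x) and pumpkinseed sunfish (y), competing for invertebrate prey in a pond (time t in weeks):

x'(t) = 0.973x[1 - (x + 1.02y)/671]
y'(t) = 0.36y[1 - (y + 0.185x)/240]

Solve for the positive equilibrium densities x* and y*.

x* ≈ 525, y* ≈ 143

Setting both brackets to zero gives the nullclines x + 1.02y = 671 and 0.185x + y = 240.
Substituting y = 240 - 0.185x into the first: x(1 - 1.02·0.185) = 671 - 1.02·240.
So x* = 426/0.811 = 525, and then y* = 240 - 0.185·525 = 143.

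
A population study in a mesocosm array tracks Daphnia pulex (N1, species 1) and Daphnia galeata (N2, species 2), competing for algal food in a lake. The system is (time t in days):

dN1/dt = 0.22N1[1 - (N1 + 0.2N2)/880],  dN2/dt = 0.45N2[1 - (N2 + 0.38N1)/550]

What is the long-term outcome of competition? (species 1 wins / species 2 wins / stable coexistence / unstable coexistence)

Compare the nullcline intercepts: K1/α12 = 880/0.2 = 4400 > K2 = 550; K2/α21 = 550/0.38 = 1450 > K1 = 880.
Since both inequalities hold, each species can invade when rare, so the interior equilibrium is stable.

stable coexistence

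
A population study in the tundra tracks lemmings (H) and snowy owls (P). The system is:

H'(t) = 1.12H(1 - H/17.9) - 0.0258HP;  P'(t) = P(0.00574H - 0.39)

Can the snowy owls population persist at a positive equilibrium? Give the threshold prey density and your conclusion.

Threshold H = 67.9; K < 67.9, so no, the predator goes extinct.

The predator equation gives dP/dt > 0 only when H > 0.39/0.00574 = 67.9.
Without the predator, H → K = 17.9. Since 17.9 < 67.9, the predator cannot invade.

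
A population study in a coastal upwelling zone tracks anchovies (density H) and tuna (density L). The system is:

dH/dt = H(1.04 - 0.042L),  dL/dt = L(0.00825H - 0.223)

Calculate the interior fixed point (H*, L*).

Set dL/dt = 0 with L > 0: 0.00825H - 0.223 = 0, so H* = 0.223/0.00825 = 27.
Set dH/dt = 0 with H > 0: 1.04 - 0.042L = 0, so L* = 1.04/0.042 = 24.8.

H* ≈ 27, L* ≈ 24.8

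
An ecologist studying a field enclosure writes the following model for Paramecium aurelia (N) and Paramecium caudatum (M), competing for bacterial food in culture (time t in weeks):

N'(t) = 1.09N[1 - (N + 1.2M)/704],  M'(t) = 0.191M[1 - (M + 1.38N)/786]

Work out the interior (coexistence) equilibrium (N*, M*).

N* ≈ 365, M* ≈ 283

Setting both brackets to zero gives the nullclines N + 1.2M = 704 and 1.38N + M = 786.
Substituting M = 786 - 1.38N into the first: N(1 - 1.2·1.38) = 704 - 1.2·786.
So N* = -239/-0.656 = 365, and then M* = 786 - 1.38·365 = 283.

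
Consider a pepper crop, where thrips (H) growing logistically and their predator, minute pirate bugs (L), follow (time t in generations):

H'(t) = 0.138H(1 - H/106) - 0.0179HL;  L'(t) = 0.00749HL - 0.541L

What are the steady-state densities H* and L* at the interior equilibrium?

From dL/dt = 0 with L > 0: 0.00749H* = 0.541, so H* = 72.2.
Substitute into dH/dt = 0: 0.138(1 - 72.2/106) = 0.0179L*.
The bracket is 0.319, giving L* = 0.044/0.0179 = 2.46.

H* ≈ 72.2, L* ≈ 2.46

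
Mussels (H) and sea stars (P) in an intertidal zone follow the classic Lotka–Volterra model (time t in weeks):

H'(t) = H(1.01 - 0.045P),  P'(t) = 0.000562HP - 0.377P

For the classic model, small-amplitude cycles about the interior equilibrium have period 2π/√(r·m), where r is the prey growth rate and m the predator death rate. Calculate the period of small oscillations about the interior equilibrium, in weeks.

Here r = 1.01 and m = 0.377, so r·m = 0.381.
ω = √0.381 = 0.617 per week, hence T = 2π/ω ≈ 10.2 weeks.

T ≈ 10.2 weeks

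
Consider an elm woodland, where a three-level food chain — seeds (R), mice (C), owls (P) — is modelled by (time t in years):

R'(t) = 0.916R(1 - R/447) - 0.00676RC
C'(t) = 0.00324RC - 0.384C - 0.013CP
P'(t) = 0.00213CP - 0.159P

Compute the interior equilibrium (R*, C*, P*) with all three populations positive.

R* ≈ 201, C* ≈ 74.6, P* ≈ 20.5

From dP/dt = 0: 0.00213C* = 0.159, so C* = 74.6.
From dR/dt = 0: 0.916(1 - R*/447) = 0.00676·74.6, giving R* = 447·(1 - 0.551) = 201.
From dC/dt = 0: 0.00324·201 - 0.384 = 0.013P*, so P* = 0.266/0.013 = 20.5.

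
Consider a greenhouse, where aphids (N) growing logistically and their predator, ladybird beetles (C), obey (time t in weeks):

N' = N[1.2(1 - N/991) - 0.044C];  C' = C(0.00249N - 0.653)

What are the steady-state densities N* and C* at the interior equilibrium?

From dC/dt = 0 with C > 0: 0.00249N* = 0.653, so N* = 262.
Substitute into dN/dt = 0: 1.2(1 - 262/991) = 0.044C*.
The bracket is 0.735, giving C* = 0.882/0.044 = 20.1.

N* ≈ 262, C* ≈ 20.1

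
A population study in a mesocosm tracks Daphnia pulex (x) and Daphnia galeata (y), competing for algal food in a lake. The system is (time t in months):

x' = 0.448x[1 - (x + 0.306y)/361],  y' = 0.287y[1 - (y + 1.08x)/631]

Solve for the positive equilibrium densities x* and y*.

x* ≈ 251, y* ≈ 360

Setting both brackets to zero gives the nullclines x + 0.306y = 361 and 1.08x + y = 631.
Substituting y = 631 - 1.08x into the first: x(1 - 0.306·1.08) = 361 - 0.306·631.
So x* = 168/0.67 = 251, and then y* = 631 - 1.08·251 = 360.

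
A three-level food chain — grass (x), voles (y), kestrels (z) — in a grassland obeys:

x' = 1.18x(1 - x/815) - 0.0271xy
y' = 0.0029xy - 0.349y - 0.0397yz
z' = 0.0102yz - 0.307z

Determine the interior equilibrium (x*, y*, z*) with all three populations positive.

x* ≈ 252, y* ≈ 30.1, z* ≈ 9.59

From dz/dt = 0: 0.0102y* = 0.307, so y* = 30.1.
From dx/dt = 0: 1.18(1 - x*/815) = 0.0271·30.1, giving x* = 815·(1 - 0.691) = 252.
From dy/dt = 0: 0.0029·252 - 0.349 = 0.0397z*, so z* = 0.381/0.0397 = 9.59.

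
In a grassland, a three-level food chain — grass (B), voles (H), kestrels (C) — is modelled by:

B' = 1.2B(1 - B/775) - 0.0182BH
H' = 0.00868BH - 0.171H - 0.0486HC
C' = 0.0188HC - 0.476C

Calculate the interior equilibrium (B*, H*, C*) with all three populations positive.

B* ≈ 477, H* ≈ 25.3, C* ≈ 81.7

From dC/dt = 0: 0.0188H* = 0.476, so H* = 25.3.
From dB/dt = 0: 1.2(1 - B*/775) = 0.0182·25.3, giving B* = 775·(1 - 0.384) = 477.
From dH/dt = 0: 0.00868·477 - 0.171 = 0.0486C*, so C* = 3.97/0.0486 = 81.7.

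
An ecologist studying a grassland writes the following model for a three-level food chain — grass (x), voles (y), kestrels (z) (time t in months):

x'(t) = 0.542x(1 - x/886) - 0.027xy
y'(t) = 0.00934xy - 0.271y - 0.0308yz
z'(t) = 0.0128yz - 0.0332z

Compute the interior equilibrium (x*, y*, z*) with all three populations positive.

From dz/dt = 0: 0.0128y* = 0.0332, so y* = 2.59.
From dx/dt = 0: 0.542(1 - x*/886) = 0.027·2.59, giving x* = 886·(1 - 0.129) = 772.
From dy/dt = 0: 0.00934·772 - 0.271 = 0.0308z*, so z* = 6.94/0.0308 = 225.

x* ≈ 772, y* ≈ 2.59, z* ≈ 225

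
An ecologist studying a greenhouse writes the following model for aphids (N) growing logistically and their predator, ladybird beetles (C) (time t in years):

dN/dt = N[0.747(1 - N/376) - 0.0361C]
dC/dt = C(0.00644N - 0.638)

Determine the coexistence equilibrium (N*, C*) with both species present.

N* ≈ 99.1, C* ≈ 15.2

From dC/dt = 0 with C > 0: 0.00644N* = 0.638, so N* = 99.1.
Substitute into dN/dt = 0: 0.747(1 - 99.1/376) = 0.0361C*.
The bracket is 0.737, giving C* = 0.55/0.0361 = 15.2.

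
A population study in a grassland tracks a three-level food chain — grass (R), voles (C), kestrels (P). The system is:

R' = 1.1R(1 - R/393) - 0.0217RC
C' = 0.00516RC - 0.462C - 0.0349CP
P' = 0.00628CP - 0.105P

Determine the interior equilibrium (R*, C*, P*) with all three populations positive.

From dP/dt = 0: 0.00628C* = 0.105, so C* = 16.7.
From dR/dt = 0: 1.1(1 - R*/393) = 0.0217·16.7, giving R* = 393·(1 - 0.33) = 263.
From dC/dt = 0: 0.00516·263 - 0.462 = 0.0349P*, so P* = 0.897/0.0349 = 25.7.

R* ≈ 263, C* ≈ 16.7, P* ≈ 25.7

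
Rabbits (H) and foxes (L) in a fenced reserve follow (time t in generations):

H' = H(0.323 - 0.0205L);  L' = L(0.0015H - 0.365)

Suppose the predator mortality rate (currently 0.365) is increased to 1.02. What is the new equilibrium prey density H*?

At the interior fixed point, setting dL/dt = 0 with L > 0 fixes H* = (predator death rate)/(HL coefficient) — independent of the other coefficients.
With the change, H* = 1.02/0.0015 = 680; it rises from 243.

H* ≈ 680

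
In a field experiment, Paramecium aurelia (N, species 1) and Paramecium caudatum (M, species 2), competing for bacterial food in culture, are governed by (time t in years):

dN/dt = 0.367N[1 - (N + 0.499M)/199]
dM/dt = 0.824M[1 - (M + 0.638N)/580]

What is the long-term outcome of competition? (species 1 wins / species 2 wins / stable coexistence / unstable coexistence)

species 2 excludes species 1

Compare the nullcline intercepts: K1/α12 = 199/0.499 = 399 < K2 = 580; K2/α21 = 580/0.638 = 909 > K1 = 199.
Since the inequalities point opposite ways, species 2 can invade but species 1 cannot.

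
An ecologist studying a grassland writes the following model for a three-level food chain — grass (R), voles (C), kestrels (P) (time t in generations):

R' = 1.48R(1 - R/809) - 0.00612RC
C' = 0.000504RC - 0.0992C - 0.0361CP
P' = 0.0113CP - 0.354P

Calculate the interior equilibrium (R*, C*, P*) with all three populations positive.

R* ≈ 704, C* ≈ 31.3, P* ≈ 7.08

From dP/dt = 0: 0.0113C* = 0.354, so C* = 31.3.
From dR/dt = 0: 1.48(1 - R*/809) = 0.00612·31.3, giving R* = 809·(1 - 0.13) = 704.
From dC/dt = 0: 0.000504·704 - 0.0992 = 0.0361P*, so P* = 0.256/0.0361 = 7.08.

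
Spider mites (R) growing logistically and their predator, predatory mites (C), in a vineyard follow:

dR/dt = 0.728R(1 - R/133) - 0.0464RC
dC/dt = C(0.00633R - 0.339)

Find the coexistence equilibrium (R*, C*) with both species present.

From dC/dt = 0 with C > 0: 0.00633R* = 0.339, so R* = 53.6.
Substitute into dR/dt = 0: 0.728(1 - 53.6/133) = 0.0464C*.
The bracket is 0.597, giving C* = 0.435/0.0464 = 9.37.

R* ≈ 53.6, C* ≈ 9.37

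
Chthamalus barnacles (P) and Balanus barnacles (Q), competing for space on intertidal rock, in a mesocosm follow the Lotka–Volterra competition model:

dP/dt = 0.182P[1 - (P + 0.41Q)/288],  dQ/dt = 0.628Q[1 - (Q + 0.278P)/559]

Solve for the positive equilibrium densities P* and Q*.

P* ≈ 66.4, Q* ≈ 541

Setting both brackets to zero gives the nullclines P + 0.41Q = 288 and 0.278P + Q = 559.
Substituting Q = 559 - 0.278P into the first: P(1 - 0.41·0.278) = 288 - 0.41·559.
So P* = 58.8/0.886 = 66.4, and then Q* = 559 - 0.278·66.4 = 541.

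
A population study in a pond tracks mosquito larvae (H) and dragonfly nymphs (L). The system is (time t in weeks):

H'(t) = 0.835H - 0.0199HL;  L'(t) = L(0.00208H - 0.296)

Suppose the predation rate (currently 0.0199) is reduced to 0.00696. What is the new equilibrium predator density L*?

At the interior fixed point, setting dH/dt = 0 with H > 0 fixes L* = (prey growth rate)/(HL coefficient) — independent of the other coefficients.
With the change, L* = 0.835/0.00696 = 120; it rises from 42.

L* ≈ 120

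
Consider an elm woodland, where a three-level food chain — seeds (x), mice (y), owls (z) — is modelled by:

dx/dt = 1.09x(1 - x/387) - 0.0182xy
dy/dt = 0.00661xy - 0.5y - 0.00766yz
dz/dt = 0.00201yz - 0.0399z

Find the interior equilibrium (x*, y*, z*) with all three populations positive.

From dz/dt = 0: 0.00201y* = 0.0399, so y* = 19.9.
From dx/dt = 0: 1.09(1 - x*/387) = 0.0182·19.9, giving x* = 387·(1 - 0.331) = 259.
From dy/dt = 0: 0.00661·259 - 0.5 = 0.00766z*, so z* = 1.21/0.00766 = 158.

x* ≈ 259, y* ≈ 19.9, z* ≈ 158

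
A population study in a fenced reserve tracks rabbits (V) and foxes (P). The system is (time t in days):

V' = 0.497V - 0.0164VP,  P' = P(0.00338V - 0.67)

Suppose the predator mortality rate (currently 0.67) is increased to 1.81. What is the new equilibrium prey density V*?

V* ≈ 536

At the interior fixed point, setting dP/dt = 0 with P > 0 fixes V* = (predator death rate)/(VP coefficient) — independent of the other coefficients.
With the change, V* = 1.81/0.00338 = 536; it rises from 198.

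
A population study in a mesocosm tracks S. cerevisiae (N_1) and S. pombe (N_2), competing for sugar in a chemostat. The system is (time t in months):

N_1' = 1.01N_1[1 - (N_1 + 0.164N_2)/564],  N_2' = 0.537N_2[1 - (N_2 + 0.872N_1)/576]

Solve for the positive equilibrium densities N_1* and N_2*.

N_1* ≈ 548, N_2* ≈ 98.2

Setting both brackets to zero gives the nullclines N_1 + 0.164N_2 = 564 and 0.872N_1 + N_2 = 576.
Substituting N_2 = 576 - 0.872N_1 into the first: N_1(1 - 0.164·0.872) = 564 - 0.164·576.
So N_1* = 470/0.857 = 548, and then N_2* = 576 - 0.872·548 = 98.2.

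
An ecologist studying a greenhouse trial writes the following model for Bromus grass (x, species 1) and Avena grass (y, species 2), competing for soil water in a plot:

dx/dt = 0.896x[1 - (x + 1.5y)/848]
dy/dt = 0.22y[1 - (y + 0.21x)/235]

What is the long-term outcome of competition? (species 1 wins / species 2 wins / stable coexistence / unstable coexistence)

Compare the nullcline intercepts: K1/α12 = 848/1.5 = 565 > K2 = 235; K2/α21 = 235/0.21 = 1120 > K1 = 848.
Since both inequalities hold, each species can invade when rare, so the interior equilibrium is stable.

stable coexistence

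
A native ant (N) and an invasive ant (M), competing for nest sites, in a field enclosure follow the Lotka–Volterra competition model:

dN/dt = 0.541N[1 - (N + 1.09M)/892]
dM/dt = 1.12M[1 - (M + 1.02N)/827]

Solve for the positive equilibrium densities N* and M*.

Setting both brackets to zero gives the nullclines N + 1.09M = 892 and 1.02N + M = 827.
Substituting M = 827 - 1.02N into the first: N(1 - 1.09·1.02) = 892 - 1.09·827.
So N* = -9.43/-0.112 = 84.3, and then M* = 827 - 1.02·84.3 = 741.

N* ≈ 84.3, M* ≈ 741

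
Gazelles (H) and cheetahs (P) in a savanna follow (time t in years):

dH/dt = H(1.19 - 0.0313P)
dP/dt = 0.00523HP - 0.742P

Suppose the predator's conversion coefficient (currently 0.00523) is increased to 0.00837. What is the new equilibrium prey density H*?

H* ≈ 88.6

At the interior fixed point, setting dP/dt = 0 with P > 0 fixes H* = (predator death rate)/(HP coefficient) — independent of the other coefficients.
With the change, H* = 0.742/0.00837 = 88.6; it falls from 142.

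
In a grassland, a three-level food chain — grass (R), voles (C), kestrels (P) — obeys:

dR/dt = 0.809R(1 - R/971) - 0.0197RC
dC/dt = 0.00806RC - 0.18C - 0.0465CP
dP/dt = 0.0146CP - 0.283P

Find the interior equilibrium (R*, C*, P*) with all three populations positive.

From dP/dt = 0: 0.0146C* = 0.283, so C* = 19.4.
From dR/dt = 0: 0.809(1 - R*/971) = 0.0197·19.4, giving R* = 971·(1 - 0.472) = 513.
From dC/dt = 0: 0.00806·513 - 0.18 = 0.0465P*, so P* = 3.95/0.0465 = 85.

R* ≈ 513, C* ≈ 19.4, P* ≈ 85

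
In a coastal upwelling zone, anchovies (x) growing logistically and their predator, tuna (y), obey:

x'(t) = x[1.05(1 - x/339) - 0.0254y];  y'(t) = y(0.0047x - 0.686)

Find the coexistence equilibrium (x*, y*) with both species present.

From dy/dt = 0 with y > 0: 0.0047x* = 0.686, so x* = 146.
Substitute into dx/dt = 0: 1.05(1 - 146/339) = 0.0254y*.
The bracket is 0.569, giving y* = 0.598/0.0254 = 23.5.

x* ≈ 146, y* ≈ 23.5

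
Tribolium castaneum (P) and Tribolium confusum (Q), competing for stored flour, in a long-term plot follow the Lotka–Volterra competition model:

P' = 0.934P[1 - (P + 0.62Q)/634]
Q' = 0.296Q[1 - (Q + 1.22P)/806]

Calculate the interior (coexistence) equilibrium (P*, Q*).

P* ≈ 551, Q* ≈ 133

Setting both brackets to zero gives the nullclines P + 0.62Q = 634 and 1.22P + Q = 806.
Substituting Q = 806 - 1.22P into the first: P(1 - 0.62·1.22) = 634 - 0.62·806.
So P* = 134/0.244 = 551, and then Q* = 806 - 1.22·551 = 133.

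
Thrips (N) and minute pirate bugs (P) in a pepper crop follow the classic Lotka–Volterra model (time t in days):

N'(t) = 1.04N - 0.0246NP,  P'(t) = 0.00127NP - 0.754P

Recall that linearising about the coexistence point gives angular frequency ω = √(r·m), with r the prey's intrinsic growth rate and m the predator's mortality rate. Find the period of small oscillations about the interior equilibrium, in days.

T ≈ 7.1 days

Here r = 1.04 and m = 0.754, so r·m = 0.784.
ω = √0.784 = 0.886 per day, hence T = 2π/ω ≈ 7.1 days.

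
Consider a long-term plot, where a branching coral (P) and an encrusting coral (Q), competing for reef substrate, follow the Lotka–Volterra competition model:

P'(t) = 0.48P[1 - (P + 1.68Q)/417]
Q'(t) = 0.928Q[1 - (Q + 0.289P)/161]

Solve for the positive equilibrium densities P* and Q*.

P* ≈ 285, Q* ≈ 78.7

Setting both brackets to zero gives the nullclines P + 1.68Q = 417 and 0.289P + Q = 161.
Substituting Q = 161 - 0.289P into the first: P(1 - 1.68·0.289) = 417 - 1.68·161.
So P* = 147/0.514 = 285, and then Q* = 161 - 0.289·285 = 78.7.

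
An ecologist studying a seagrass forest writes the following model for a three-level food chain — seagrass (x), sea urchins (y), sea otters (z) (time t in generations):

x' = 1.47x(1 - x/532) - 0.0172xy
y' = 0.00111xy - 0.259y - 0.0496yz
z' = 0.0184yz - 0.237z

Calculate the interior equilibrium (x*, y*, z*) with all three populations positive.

From dz/dt = 0: 0.0184y* = 0.237, so y* = 12.9.
From dx/dt = 0: 1.47(1 - x*/532) = 0.0172·12.9, giving x* = 532·(1 - 0.151) = 452.
From dy/dt = 0: 0.00111·452 - 0.259 = 0.0496z*, so z* = 0.243/0.0496 = 4.89.

x* ≈ 452, y* ≈ 12.9, z* ≈ 4.89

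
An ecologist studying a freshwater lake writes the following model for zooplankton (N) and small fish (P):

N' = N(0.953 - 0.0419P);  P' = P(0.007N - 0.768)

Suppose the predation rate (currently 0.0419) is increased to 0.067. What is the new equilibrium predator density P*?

P* ≈ 14.2

At the interior fixed point, setting dN/dt = 0 with N > 0 fixes P* = (prey growth rate)/(NP coefficient) — independent of the other coefficients.
With the change, P* = 0.953/0.067 = 14.2; it falls from 22.7.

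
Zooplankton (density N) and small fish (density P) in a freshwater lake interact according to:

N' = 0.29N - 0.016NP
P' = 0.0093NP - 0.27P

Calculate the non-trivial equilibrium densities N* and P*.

N* ≈ 29, P* ≈ 18.1

Set dP/dt = 0 with P > 0: 0.0093N - 0.27 = 0, so N* = 0.27/0.0093 = 29.
Set dN/dt = 0 with N > 0: 0.29 - 0.016P = 0, so P* = 0.29/0.016 = 18.1.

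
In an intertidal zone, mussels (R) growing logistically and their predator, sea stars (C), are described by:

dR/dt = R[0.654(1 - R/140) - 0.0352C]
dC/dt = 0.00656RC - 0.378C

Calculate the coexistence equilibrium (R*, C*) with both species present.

R* ≈ 57.6, C* ≈ 10.9

From dC/dt = 0 with C > 0: 0.00656R* = 0.378, so R* = 57.6.
Substitute into dR/dt = 0: 0.654(1 - 57.6/140) = 0.0352C*.
The bracket is 0.588, giving C* = 0.385/0.0352 = 10.9.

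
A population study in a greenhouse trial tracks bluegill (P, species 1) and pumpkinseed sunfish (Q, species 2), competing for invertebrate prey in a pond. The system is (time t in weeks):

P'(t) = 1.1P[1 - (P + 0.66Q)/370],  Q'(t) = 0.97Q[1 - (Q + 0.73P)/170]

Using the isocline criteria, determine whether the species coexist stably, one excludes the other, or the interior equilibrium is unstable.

species 1 excludes species 2

Compare the nullcline intercepts: K1/α12 = 370/0.66 = 561 > K2 = 170; K2/α21 = 170/0.73 = 233 < K1 = 370.
Since the inequalities point opposite ways, species 1 can invade but species 2 cannot.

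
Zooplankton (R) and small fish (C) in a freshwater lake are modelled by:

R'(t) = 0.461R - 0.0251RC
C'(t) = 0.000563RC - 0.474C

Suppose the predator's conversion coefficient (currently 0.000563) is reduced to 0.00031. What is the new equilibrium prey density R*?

R* ≈ 1530

At the interior fixed point, setting dC/dt = 0 with C > 0 fixes R* = (predator death rate)/(RC coefficient) — independent of the other coefficients.
With the change, R* = 0.474/0.00031 = 1530; it rises from 842.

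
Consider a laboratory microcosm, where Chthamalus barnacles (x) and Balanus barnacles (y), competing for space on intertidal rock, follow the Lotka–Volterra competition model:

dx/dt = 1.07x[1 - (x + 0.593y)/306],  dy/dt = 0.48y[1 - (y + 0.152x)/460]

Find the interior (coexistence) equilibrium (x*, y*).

Setting both brackets to zero gives the nullclines x + 0.593y = 306 and 0.152x + y = 460.
Substituting y = 460 - 0.152x into the first: x(1 - 0.593·0.152) = 306 - 0.593·460.
So x* = 33.2/0.91 = 36.5, and then y* = 460 - 0.152·36.5 = 454.

x* ≈ 36.5, y* ≈ 454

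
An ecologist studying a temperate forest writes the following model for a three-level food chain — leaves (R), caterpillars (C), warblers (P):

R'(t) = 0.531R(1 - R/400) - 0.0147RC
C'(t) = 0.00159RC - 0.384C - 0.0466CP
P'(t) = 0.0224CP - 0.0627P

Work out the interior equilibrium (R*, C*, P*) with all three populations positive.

R* ≈ 369, C* ≈ 2.8, P* ≈ 4.35

From dP/dt = 0: 0.0224C* = 0.0627, so C* = 2.8.
From dR/dt = 0: 0.531(1 - R*/400) = 0.0147·2.8, giving R* = 400·(1 - 0.0775) = 369.
From dC/dt = 0: 0.00159·369 - 0.384 = 0.0466P*, so P* = 0.203/0.0466 = 4.35.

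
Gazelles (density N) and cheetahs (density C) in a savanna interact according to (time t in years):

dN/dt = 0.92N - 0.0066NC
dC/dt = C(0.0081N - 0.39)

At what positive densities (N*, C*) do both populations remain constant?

Set dC/dt = 0 with C > 0: 0.0081N - 0.39 = 0, so N* = 0.39/0.0081 = 48.1.
Set dN/dt = 0 with N > 0: 0.92 - 0.0066C = 0, so C* = 0.92/0.0066 = 139.

N* ≈ 48.1, C* ≈ 139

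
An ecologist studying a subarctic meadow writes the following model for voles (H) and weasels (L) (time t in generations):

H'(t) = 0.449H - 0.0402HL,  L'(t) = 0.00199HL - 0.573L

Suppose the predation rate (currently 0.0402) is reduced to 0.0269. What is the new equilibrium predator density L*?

At the interior fixed point, setting dH/dt = 0 with H > 0 fixes L* = (prey growth rate)/(HL coefficient) — independent of the other coefficients.
With the change, L* = 0.449/0.0269 = 16.7; it rises from 11.2.

L* ≈ 16.7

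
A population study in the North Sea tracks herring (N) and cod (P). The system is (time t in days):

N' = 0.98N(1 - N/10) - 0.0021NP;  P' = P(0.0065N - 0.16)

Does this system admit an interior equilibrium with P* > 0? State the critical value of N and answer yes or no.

The predator equation gives dP/dt > 0 only when N > 0.16/0.0065 = 24.6.
Without the predator, N → K = 10. Since 10 < 24.6, the predator cannot invade.

Threshold N = 24.6; K < 24.6, so no, the predator goes extinct.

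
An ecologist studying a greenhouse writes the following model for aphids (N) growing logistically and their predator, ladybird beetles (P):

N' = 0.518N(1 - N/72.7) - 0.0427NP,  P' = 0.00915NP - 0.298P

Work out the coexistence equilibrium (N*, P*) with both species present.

From dP/dt = 0 with P > 0: 0.00915N* = 0.298, so N* = 32.6.
Substitute into dN/dt = 0: 0.518(1 - 32.6/72.7) = 0.0427P*.
The bracket is 0.552, giving P* = 0.286/0.0427 = 6.7.

N* ≈ 32.6, P* ≈ 6.7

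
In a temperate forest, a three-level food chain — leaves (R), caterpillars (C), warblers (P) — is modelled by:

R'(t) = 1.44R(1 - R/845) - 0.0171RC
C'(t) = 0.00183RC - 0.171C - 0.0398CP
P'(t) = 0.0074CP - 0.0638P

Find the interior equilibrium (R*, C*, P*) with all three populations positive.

R* ≈ 758, C* ≈ 8.62, P* ≈ 30.6

From dP/dt = 0: 0.0074C* = 0.0638, so C* = 8.62.
From dR/dt = 0: 1.44(1 - R*/845) = 0.0171·8.62, giving R* = 845·(1 - 0.102) = 758.
From dC/dt = 0: 0.00183·758 - 0.171 = 0.0398P*, so P* = 1.22/0.0398 = 30.6.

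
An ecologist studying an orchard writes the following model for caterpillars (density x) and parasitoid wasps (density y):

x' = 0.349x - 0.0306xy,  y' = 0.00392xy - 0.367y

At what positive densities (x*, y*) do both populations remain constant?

Set dy/dt = 0 with y > 0: 0.00392x - 0.367 = 0, so x* = 0.367/0.00392 = 93.6.
Set dx/dt = 0 with x > 0: 0.349 - 0.0306y = 0, so y* = 0.349/0.0306 = 11.4.

x* ≈ 93.6, y* ≈ 11.4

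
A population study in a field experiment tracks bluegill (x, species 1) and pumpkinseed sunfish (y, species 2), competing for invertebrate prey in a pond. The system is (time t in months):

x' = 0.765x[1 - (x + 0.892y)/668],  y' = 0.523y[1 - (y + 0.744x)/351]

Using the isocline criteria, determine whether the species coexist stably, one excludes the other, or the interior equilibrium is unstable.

species 1 excludes species 2

Compare the nullcline intercepts: K1/α12 = 668/0.892 = 749 > K2 = 351; K2/α21 = 351/0.744 = 472 < K1 = 668.
Since the inequalities point opposite ways, species 1 can invade but species 2 cannot.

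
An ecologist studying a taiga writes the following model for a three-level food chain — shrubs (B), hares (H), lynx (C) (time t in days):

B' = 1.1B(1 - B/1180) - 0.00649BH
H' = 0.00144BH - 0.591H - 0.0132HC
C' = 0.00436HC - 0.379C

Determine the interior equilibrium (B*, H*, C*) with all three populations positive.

B* ≈ 575, H* ≈ 86.9, C* ≈ 17.9

From dC/dt = 0: 0.00436H* = 0.379, so H* = 86.9.
From dB/dt = 0: 1.1(1 - B*/1180) = 0.00649·86.9, giving B* = 1180·(1 - 0.513) = 575.
From dH/dt = 0: 0.00144·575 - 0.591 = 0.0132C*, so C* = 0.237/0.0132 = 17.9.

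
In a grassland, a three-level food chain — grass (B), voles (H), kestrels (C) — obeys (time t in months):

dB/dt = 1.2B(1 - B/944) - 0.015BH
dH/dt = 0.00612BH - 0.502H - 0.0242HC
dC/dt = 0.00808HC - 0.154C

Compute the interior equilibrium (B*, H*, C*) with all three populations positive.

From dC/dt = 0: 0.00808H* = 0.154, so H* = 19.1.
From dB/dt = 0: 1.2(1 - B*/944) = 0.015·19.1, giving B* = 944·(1 - 0.238) = 719.
From dH/dt = 0: 0.00612·719 - 0.502 = 0.0242C*, so C* = 3.9/0.0242 = 161.

B* ≈ 719, H* ≈ 19.1, C* ≈ 161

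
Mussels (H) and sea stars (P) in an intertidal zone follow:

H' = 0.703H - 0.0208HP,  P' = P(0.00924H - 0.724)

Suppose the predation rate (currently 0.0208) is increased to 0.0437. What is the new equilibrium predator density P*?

At the interior fixed point, setting dH/dt = 0 with H > 0 fixes P* = (prey growth rate)/(HP coefficient) — independent of the other coefficients.
With the change, P* = 0.703/0.0437 = 16.1; it falls from 33.8.

P* ≈ 16.1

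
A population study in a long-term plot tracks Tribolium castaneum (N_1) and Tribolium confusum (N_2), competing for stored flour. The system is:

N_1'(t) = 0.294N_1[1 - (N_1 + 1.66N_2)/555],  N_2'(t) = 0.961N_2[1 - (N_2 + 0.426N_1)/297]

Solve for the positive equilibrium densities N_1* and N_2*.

N_1* ≈ 212, N_2* ≈ 207

Setting both brackets to zero gives the nullclines N_1 + 1.66N_2 = 555 and 0.426N_1 + N_2 = 297.
Substituting N_2 = 297 - 0.426N_1 into the first: N_1(1 - 1.66·0.426) = 555 - 1.66·297.
So N_1* = 62/0.293 = 212, and then N_2* = 297 - 0.426·212 = 207.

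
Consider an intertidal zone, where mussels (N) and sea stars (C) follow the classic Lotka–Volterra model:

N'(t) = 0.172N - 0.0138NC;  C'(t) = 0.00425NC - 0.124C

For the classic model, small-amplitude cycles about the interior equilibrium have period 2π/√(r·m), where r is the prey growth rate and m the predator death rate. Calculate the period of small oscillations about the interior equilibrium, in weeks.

T ≈ 43 weeks

Here r = 0.172 and m = 0.124, so r·m = 0.0213.
ω = √0.0213 = 0.146 per week, hence T = 2π/ω ≈ 43 weeks.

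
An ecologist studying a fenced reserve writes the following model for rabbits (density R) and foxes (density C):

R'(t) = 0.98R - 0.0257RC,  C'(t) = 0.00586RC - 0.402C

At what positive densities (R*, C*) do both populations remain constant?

R* ≈ 68.6, C* ≈ 38.1

Set dC/dt = 0 with C > 0: 0.00586R - 0.402 = 0, so R* = 0.402/0.00586 = 68.6.
Set dR/dt = 0 with R > 0: 0.98 - 0.0257C = 0, so C* = 0.98/0.0257 = 38.1.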